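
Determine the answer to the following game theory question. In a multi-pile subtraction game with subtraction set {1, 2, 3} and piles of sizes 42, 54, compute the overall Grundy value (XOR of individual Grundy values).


Subtraction set: {1, 2, 3}
For this subtraction set, G(n) = n mod 4 (period = max + 1 = 4).
Pile 1 (size 42): G(42) = 42 mod 4 = 2
Pile 2 (size 54): G(54) = 54 mod 4 = 2
Total Grundy value = XOR of all: 2 XOR 2 = 0

0


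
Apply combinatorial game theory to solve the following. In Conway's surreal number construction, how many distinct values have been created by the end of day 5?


Day 0: {|} = 0 is born. Count = 1.
Day n: the number of surreal numbers born by day n is 2^(n+1) - 1.
By day 0: 2^1 - 1 = 1
By day 1: 2^2 - 1 = 3
By day 2: 2^3 - 1 = 7
By day 3: 2^4 - 1 = 15
By day 4: 2^5 - 1 = 31
By day 5: 2^6 - 1 = 63
By day 5: 63 surreal numbers.

63


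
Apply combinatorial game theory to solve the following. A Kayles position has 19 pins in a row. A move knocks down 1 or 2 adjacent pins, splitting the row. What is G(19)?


Kayles: a move removes 1 or 2 adjacent pins from a contiguous row.
Removing pins from a row of k leaves two independent rows (a, b) with a + b = k - 1 (one pin) or a + b = k - 2 (two pins); an end removal gives a = 0.
By Sprague-Grundy, G(k) = mex{ G(a) XOR G(b) } over all these splits. G(0) = 0.
G(1): splits (0,0):0^0=0 -> mex({0}) = 1
G(2): splits (0,1):0^1=1 (0,0):0^0=0 -> mex({0, 1}) = 2
G(3): splits (0,2):0^2=2 (1,1):1^1=0 (0,1):0^1=1 -> mex({0, 1, 2}) = 3
G(4): splits (0,3):0^3=3 (1,2):1^2=3 (0,2):0^2=2 (1,1):1^1=0 -> mex({0, 2, 3}) = 1
G(5): splits (0,4):0^1=1 (1,3):1^3=2 (2,2):2^2=0 (0,3):0^3=3 (1,2):1^2=3 -> mex({0, 1, 2, 3}) = 4
G(6) = mex({0, 1, 2, 4}) = 3
G(7) = mex({0, 1, 3, 4, 5}) = 2
G(8) = mex({0, 2, 3, 5, 6}) = 1
G(9) = mex({0, 1, 2, 3, 6, 7}) = 4
G(10) = mex({0, 1, 3, 4, 5, 7}) = 2
G(11) = mex({0, 1, 2, 3, 4, 5}) = 6
G(12) = mex({0, 1, 2, 3, 5, 6, 7}) = 4
G(13) = mex({0, 2, 3, 4, 6, 7}) = 1
G(14) = mex({0, 1, 4, 5, 6, 7}) = 2
G(15) = mex({0, 1, 2, 3, 4, 5, 6}) = 7
G(16) = mex({0, 2, 3, 5, 6, 7}) = 1
G(17) = mex({0, 1, 2, 3, 5, 6, 7}) = 4
G(18) = mex({0, 1, 2, 4, 5, 6}) = 3
G(19) = mex({0, 1, 3, 4, 5, 7}) = 2
Therefore G(19) = 2.

2


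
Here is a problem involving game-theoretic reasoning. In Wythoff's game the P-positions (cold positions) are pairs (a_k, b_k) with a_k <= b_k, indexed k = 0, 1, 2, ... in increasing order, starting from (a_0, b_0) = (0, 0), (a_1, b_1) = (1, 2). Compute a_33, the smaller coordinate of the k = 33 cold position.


By Wythoff's theorem, a_k = floor(k * phi) and b_k = floor(k * phi^2) = a_k + k, where phi = (1 + sqrt(5))/2 is the golden ratio.
phi = (1 + sqrt(5))/2 = 1.618034
k = 33
k * phi = 33 * 1.618034 = 53.395122
a_33 = floor(k * phi) = 53

53


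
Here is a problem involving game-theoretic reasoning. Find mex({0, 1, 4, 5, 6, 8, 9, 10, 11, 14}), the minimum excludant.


Set = {0, 1, 4, 5, 6, 8, 9, 10, 11, 14}
0 is in the set.
1 is in the set.
2 is NOT in the set. This is the mex.
mex = 2

2


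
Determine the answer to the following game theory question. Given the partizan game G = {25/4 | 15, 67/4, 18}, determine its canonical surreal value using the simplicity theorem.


Left options: {25/4}, max = 25/4
Right options: {15, 67/4, 18}, min = 15
All options are numbers and max(Left) < min(Right), so by the simplicity theorem the value is the simplest (earliest-born) number strictly between 25/4 and 15.
Integers 7 through 14 all lie strictly between 25/4 and 15.
Among integers, the simplest (lowest birthday = smallest |n|; 0 is born on day 0, +-n on day n) is 7.
No non-integer in the interval can be simpler: if x is a non-integer in the interval, then floor(x) or ceil(x) also lies in the interval (the interval contains an integer), and both are proper prefixes of x's sign expansion, i.e. born earlier. So the game value is 7.
Game value = 7

7


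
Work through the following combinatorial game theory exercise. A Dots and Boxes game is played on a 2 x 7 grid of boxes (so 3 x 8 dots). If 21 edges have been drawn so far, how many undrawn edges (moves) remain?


Grid: 2 x 7 boxes, i.e. 3 rows and 8 columns of dots.
Horizontal edges: (rows + 1) * cols = 3 * 7 = 21
Vertical edges: rows * (cols + 1) = 2 * 8 = 16
Total edges: 21 + 16 = 37
Edges drawn: 21
Remaining: 37 - 21 = 16

16


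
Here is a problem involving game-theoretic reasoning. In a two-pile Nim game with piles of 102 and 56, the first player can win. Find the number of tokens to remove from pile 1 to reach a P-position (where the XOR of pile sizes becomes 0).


Piles: 102 and 56
Current XOR: 102 XOR 56 = 94 (non-zero, so this is an N-position).
To make the XOR zero, we need to find a move that balances the piles.
For pile 1 (size 102): target = 102 XOR 94 = 56
We reduce pile 1 from 102 to 56.
Tokens removed: 102 - 56 = 46
Verification: 56 XOR 56 = 0

46


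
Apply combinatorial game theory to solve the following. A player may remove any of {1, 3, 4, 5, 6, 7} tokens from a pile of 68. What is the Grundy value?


The subtraction set is S = {1, 3, 4, 5, 6, 7}.
G(k) = mex{ G(k - s) : s in S, s <= k }. We compute iteratively: G(0) = 0.
G(1) = mex({0}) = 1
G(2) = mex({1}) = 0
G(3) = mex({0}) = 1
G(4) = mex({0, 1}) = 2
G(5) = mex({0, 1, 2}) = 3
G(6) = mex({0, 1, 3}) = 2
G(7) = mex({0, 1, 2}) = 3
G(8) = mex({0, 1, 2, 3}) = 4
G(9) = mex({0, 1, 2, 3, 4}) = 5
G(10) = mex({1, 2, 3, 5}) = 0
G(11) = mex({0, 2, 3, 4}) = 1
G(12) = mex({1, 2, 3, 4, 5}) = 0
G(13) = mex({0, 2, 3, 4, 5}) = 1
G(14) = mex({0, 1, 3, 4, 5}) = 2
G(15) = mex({0, 1, 2, 4, 5}) = 3
G(16) = mex({0, 1, 3, 5}) = 2
Observe that G(10)..G(16) = 0, 1, 0, 1, 2, 3, 2 repeats G(0)..G(6) = 0, 1, 0, 1, 2, 3, 2.
For k >= max(S) = 7, G(k) is determined by the previous 7 values G(k-7)..G(k-1); a window of 7 consecutive values has recurred shifted by 10, so by induction G(k + 10) = G(k) for all k >= 0: the sequence is periodic from the start with period 10.
One period: G(0..9) = 0, 1, 0, 1, 2, 3, 2, 3, 4, 5.
68 mod 10 = 8, so G(68) = G(8) = 4.

4


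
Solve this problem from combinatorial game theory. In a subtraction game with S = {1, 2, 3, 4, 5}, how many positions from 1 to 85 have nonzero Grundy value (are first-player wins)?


Subtraction set S = {1, 2, 3, 4, 5}, so G(n) = n mod 6.
G(n) = 0 when n is a multiple of 6.
Multiples of 6 in [1, 85]: 14
N-positions (nonzero Grundy) = 85 - 14 = 71

71


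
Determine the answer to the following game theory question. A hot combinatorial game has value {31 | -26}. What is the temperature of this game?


The game is {31 | -26}, a switch {a | b} with numbers a > b.
Cooling {a | b} by t gives {a - t | b + t}, which stops being hot when a - t = b + t, i.e. at t = (a - b)/2. So the temperature of a switch is (a - b)/2.
Temperature = (Left option - Right option) / 2
= (31 - (-26)) / 2
= 57 / 2
= 57/2

57/2


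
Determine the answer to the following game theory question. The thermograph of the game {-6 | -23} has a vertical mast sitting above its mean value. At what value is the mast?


Game = {-6 | -23}, a switch {a | b} with numbers a > b.
Its thermograph has left wall a - t and right wall b + t, which meet at t = (a - b)/2, where both equal (a + b)/2. So the mast (mean value) is at (a + b)/2.
Mean = (-6 + (-23))/2 = -29/2 = -29/2

-29/2


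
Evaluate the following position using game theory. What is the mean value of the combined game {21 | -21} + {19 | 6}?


G1 = {21 | -21}, G2 = {19 | 6}
Each is a switch {a | b} with numbers a > b; its mean value is (a + b)/2, and mean value is additive over game sums: m(G1 + G2) = m(G1) + m(G2).
Mean of G1 = (21 + (-21))/2 = 0/2 = 0
Mean of G2 = (19 + (6))/2 = 25/2 = 25/2
Mean of G1 + G2 = 0 + 25/2 = 25/2

25/2


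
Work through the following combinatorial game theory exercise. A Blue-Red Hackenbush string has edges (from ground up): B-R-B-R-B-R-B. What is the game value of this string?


Edges (from ground): B-R-B-R-B-R-B
By Berlekamp's sign-expansion rule, a Blue-Red Hackenbush stalk has the value of the surreal number whose sign sequence is the edge sequence with B -> + and R -> -.
Sign sequence: +-+-+-+
Trace the sign expansion in the surreal number tree, starting from 0:
Edge 1: B (sign +) -> bounds (0, +inf), value = 1
Edge 2: R (sign -) -> bounds (0, 1), value = 1/2
Edge 3: B (sign +) -> bounds (1/2, 1), value = 3/4
Edge 4: R (sign -) -> bounds (1/2, 3/4), value = 5/8
Edge 5: B (sign +) -> bounds (5/8, 3/4), value = 11/16
Edge 6: R (sign -) -> bounds (5/8, 11/16), value = 21/32
Edge 7: B (sign +) -> bounds (21/32, 11/16), value = 43/64
Game value = 43/64

43/64


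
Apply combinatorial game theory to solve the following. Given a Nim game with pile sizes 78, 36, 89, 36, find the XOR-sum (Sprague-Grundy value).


We need the XOR (exclusive or) of all pile sizes.
After XOR-ing pile 1 (size 78): 0 XOR 78 = 78
After XOR-ing pile 2 (size 36): 78 XOR 36 = 106
After XOR-ing pile 3 (size 89): 106 XOR 89 = 51
After XOR-ing pile 4 (size 36): 51 XOR 36 = 23
The Nim-value of this position is 23.

23


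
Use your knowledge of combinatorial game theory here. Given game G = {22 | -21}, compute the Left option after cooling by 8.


Original game: {22 | -21} (a switch {a | b} with a > b).
Cooling by t (for t below the temperature (a - b)/2 = 43/2) taxes each move by t: {a | b} cooled by t is {a - t | b + t}.
Cooling amount: t = 8
Cooled Left option: 22 - 8 = 14
Cooled Right option: -21 + 8 = -13
Cooled game: {14 | -13}
Left option = 14

14


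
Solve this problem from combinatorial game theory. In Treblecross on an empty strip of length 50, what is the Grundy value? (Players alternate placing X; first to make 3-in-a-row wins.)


Treblecross: place X on empty cells; 3-in-a-row wins.
Playing within two cells of an existing X lets the opponent win at once, so sensible play treats the cells i-2..i+2 around each X as dead. The player left with no safe cell loses, so this is a normal-play take-away game on strips of safe cells.
Placing X at cell i (0-indexed) of a strip of k safe cells leaves independent strips of sizes max(0, i-2) and max(0, k-i-3). Hence G(k) = mex{ G(max(0,i-2)) XOR G(max(0,k-i-3)) : 0 <= i < k }, with G(0) = 0.
G(1): splits (0,0):0^0=0 -> mex({0}) = 1
G(2): splits (0,0):0^0=0 -> mex({0}) = 1
G(3): splits (0,0):0^0=0 -> mex({0}) = 1
G(4): splits (0,1):0^1=1 (0,0):0^0=0 -> mex({0, 1}) = 2
G(5): splits (0,2):0^1=1 (0,1):0^1=1 (0,0):0^0=0 -> mex({0, 1}) = 2
G(6) = mex({1}) = 0
G(7) = mex({0, 1, 2}) = 3
G(8) = mex({0, 1, 2}) = 3
G(9) = mex({0, 2}) = 1
G(10) = mex({0, 2, 3}) = 1
G(11) = mex({0, 3}) = 1
G(12) = mex({1, 3}) = 0
G(13) = mex({0, 1, 2, 3}) = 4
G(14) = mex({0, 1, 2}) = 3
G(15) = mex({0, 1, 2}) = 3
G(16) = mex({0, 1, 2, 4}) = 3
G(17) = mex({0, 1, 3, 4}) = 2
G(18) = mex({0, 1, 3, 4}) = 2
G(19) = mex({0, 1, 3, 5}) = 2
G(20) = mex({0, 1, 2, 3, 5}) = 4
G(21) = mex({0, 1, 2, 3, 5}) = 4
G(22) = mex({1, 2, 6}) = 0
G(23) = mex({0, 1, 2, 3, 4, 6}) = 5
G(24) = mex({0, 1, 2, 3, 4}) = 5
G(25) = mex({0, 1, 3, 4, 7}) = 2
G(26) = mex({0, 1, 3, 4, 5, 7}) = 2
G(27) = mex({0, 1, 3, 5}) = 2
G(28) = mex({0, 1, 2, 5}) = 3
G(29) = mex({0, 1, 2, 4, 5, 6}) = 3
G(30) = mex({1, 2, 4, 6}) = 0
G(31) = mex({0, 1, 2, 3, 4, 6}) = 5
G(32) = mex({1, 2, 3, 4, 7}) = 0
G(33) = mex({0, 3, 7}) = 1
G(34) = mex({0, 2, 3, 5, 7}) = 1
G(35) = mex({0, 2, 3, 5, 6}) = 1
G(36) = mex({0, 1, 2, 5, 6}) = 3
G(37) = mex({0, 1, 2, 4, 5, 6}) = 3
G(38) = mex({0, 1, 2, 4}) = 3
G(39) = mex({0, 1, 2, 3, 4, 7}) = 5
G(40) = mex({0, 1, 2, 3, 4, 5, 7}) = 6
G(41) = mex({0, 1, 2, 3, 5, 7}) = 4
G(42) = mex({0, 1, 2, 3, 5, 6, 7}) = 4
G(43) = mex({0, 2, 3, 5, 6}) = 1
G(44) = mex({1, 2, 3, 4, 5, 6}) = 0
G(45) = mex({0, 1, 2, 3, 4, 6, 7}) = 5
G(46) = mex({0, 1, 2, 3, 4, 7}) = 5
G(47) = mex({0, 1, 2, 3, 4, 5, 7}) = 6
G(48) = mex({0, 1, 2, 3, 4, 5, 7}) = 6
G(49) = mex({0, 1, 3, 4, 5, 7}) = 2
G(50) = mex({0, 1, 2, 3, 4, 5, 6}) = 7
Therefore G(50) = 7.

7


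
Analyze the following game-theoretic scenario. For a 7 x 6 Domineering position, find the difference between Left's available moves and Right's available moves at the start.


Board is 7 x 6 (rows x cols).
Left (vertical) placements: (rows-1) * cols = 6 * 6 = 36
Right (horizontal) placements: rows * (cols-1) = 7 * 5 = 35
Advantage = Left - Right = 36 - 35 = 1

1


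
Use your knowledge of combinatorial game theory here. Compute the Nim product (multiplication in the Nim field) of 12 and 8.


Nim multiplication is bilinear over XOR: (u XOR v) * w = (u*w) XOR (v*w).
So we split each operand into its bit components and XOR the pairwise Nim products.
12 = 4 + 8 (as XOR of powers of 2).
8 = 8 (as XOR of powers of 2).
Using the standard Nim-product table on single bits:
  2*2 = 3,   2*4 = 8,   2*8 = 12,
  4*4 = 6,   4*8 = 11,  8*8 = 13,
and  1*x = x (identity), k*l = l*k (commutative).
Pairwise Nim products:
  4 * 8 = 11
  8 * 8 = 13
XOR them: 11 XOR 13 = 6.
Result: 12 * 8 = 6 (in Nim).

6


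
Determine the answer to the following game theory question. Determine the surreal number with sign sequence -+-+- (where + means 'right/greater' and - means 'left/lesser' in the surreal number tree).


Sign expansion: -+-+-
Rule: track bounds (lo, hi), initially (-inf, +inf). On '+', the current value becomes lo and we move to the simplest number in (value, hi): value + 1 if hi = +inf, otherwise the midpoint (value + hi)/2. On '-', the current value becomes hi and we move to value - 1 if lo = -inf, otherwise the midpoint (lo + value)/2.
Start at 0.
Step 1: sign = -, move left. Bounds: (-inf, 0). Value = -1
Step 2: sign = +, move right. Bounds: (-1, 0). Value = -1/2
Step 3: sign = -, move left. Bounds: (-1, -1/2). Value = -3/4
Step 4: sign = +, move right. Bounds: (-3/4, -1/2). Value = -5/8
Step 5: sign = -, move left. Bounds: (-3/4, -5/8). Value = -11/16
The surreal number with sign expansion -+-+- is -11/16.

-11/16


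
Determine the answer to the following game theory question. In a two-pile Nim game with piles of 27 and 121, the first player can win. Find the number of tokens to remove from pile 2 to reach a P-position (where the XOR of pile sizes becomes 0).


Piles: 27 and 121
Current XOR: 27 XOR 121 = 98 (non-zero, so this is an N-position).
To make the XOR zero, we need to find a move that balances the piles.
For pile 2 (size 121): target = 121 XOR 98 = 27
We reduce pile 2 from 121 to 27.
Tokens removed: 121 - 27 = 94
Verification: 27 XOR 27 = 0

94


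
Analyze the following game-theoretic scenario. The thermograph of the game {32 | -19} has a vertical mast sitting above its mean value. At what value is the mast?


Game = {32 | -19}, a switch {a | b} with numbers a > b.
Its thermograph has left wall a - t and right wall b + t, which meet at t = (a - b)/2, where both equal (a + b)/2. So the mast (mean value) is at (a + b)/2.
Mean = (32 + (-19))/2 = 13/2 = 13/2

13/2


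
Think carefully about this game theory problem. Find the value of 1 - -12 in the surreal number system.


x = 1, y = -12
x - y = 1 - -12 = 13

13


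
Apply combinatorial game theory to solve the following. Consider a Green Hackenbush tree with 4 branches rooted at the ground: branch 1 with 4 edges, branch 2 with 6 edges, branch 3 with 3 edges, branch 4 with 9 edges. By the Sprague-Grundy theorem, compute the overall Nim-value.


The tree has 4 branches from the ground vertex.
In Green Hackenbush, the Nim-value of a simple path of length k is k.
Branch 1: length 4, Nim-value = 4
Branch 2: length 6, Nim-value = 6
Branch 3: length 3, Nim-value = 3
Branch 4: length 9, Nim-value = 9
Total Nim-value = XOR of all branch values:
0 XOR 4 = 4
4 XOR 6 = 2
2 XOR 3 = 1
1 XOR 9 = 8
Nim-value of the tree = 8

8


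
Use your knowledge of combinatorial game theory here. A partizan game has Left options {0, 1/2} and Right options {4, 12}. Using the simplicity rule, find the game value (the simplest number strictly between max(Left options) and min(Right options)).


Left options: {0, 1/2}, max = 1/2
Right options: {4, 12}, min = 4
All options are numbers and max(Left) < min(Right), so by the simplicity theorem the value is the simplest (earliest-born) number strictly between 1/2 and 4.
Integers 1 through 3 all lie strictly between 1/2 and 4.
Among integers, the simplest (lowest birthday = smallest |n|; 0 is born on day 0, +-n on day n) is 1.
No non-integer in the interval can be simpler: if x is a non-integer in the interval, then floor(x) or ceil(x) also lies in the interval (the interval contains an integer), and both are proper prefixes of x's sign expansion, i.e. born earlier. So the game value is 1.
Game value = 1

1


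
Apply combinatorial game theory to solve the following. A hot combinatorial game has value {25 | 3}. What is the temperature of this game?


The game is {25 | 3}, a switch {a | b} with numbers a > b.
Cooling {a | b} by t gives {a - t | b + t}, which stops being hot when a - t = b + t, i.e. at t = (a - b)/2. So the temperature of a switch is (a - b)/2.
Temperature = (Left option - Right option) / 2
= (25 - (3)) / 2
= 22 / 2
= 11

11


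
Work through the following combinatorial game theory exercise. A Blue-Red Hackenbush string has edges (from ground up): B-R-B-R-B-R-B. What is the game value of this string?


Edges (from ground): B-R-B-R-B-R-B
By Berlekamp's sign-expansion rule, a Blue-Red Hackenbush stalk has the value of the surreal number whose sign sequence is the edge sequence with B -> + and R -> -.
Sign sequence: +-+-+-+
Trace the sign expansion in the surreal number tree, starting from 0:
Edge 1: B (sign +) -> bounds (0, +inf), value = 1
Edge 2: R (sign -) -> bounds (0, 1), value = 1/2
Edge 3: B (sign +) -> bounds (1/2, 1), value = 3/4
Edge 4: R (sign -) -> bounds (1/2, 3/4), value = 5/8
Edge 5: B (sign +) -> bounds (5/8, 3/4), value = 11/16
Edge 6: R (sign -) -> bounds (5/8, 11/16), value = 21/32
Edge 7: B (sign +) -> bounds (21/32, 11/16), value = 43/64
Game value = 43/64

43/64


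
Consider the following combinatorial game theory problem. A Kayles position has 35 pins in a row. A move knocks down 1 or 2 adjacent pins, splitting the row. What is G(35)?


Kayles: a move removes 1 or 2 adjacent pins from a contiguous row.
Removing pins from a row of k leaves two independent rows (a, b) with a + b = k - 1 (one pin) or a + b = k - 2 (two pins); an end removal gives a = 0.
By Sprague-Grundy, G(k) = mex{ G(a) XOR G(b) } over all these splits. G(0) = 0.
G(1): splits (0,0):0^0=0 -> mex({0}) = 1
G(2): splits (0,1):0^1=1 (0,0):0^0=0 -> mex({0, 1}) = 2
G(3): splits (0,2):0^2=2 (1,1):1^1=0 (0,1):0^1=1 -> mex({0, 1, 2}) = 3
G(4): splits (0,3):0^3=3 (1,2):1^2=3 (0,2):0^2=2 (1,1):1^1=0 -> mex({0, 2, 3}) = 1
G(5): splits (0,4):0^1=1 (1,3):1^3=2 (2,2):2^2=0 (0,3):0^3=3 (1,2):1^2=3 -> mex({0, 1, 2, 3}) = 4
G(6) = mex({0, 1, 2, 4}) = 3
G(7) = mex({0, 1, 3, 4, 5}) = 2
G(8) = mex({0, 2, 3, 5, 6}) = 1
G(9) = mex({0, 1, 2, 3, 6, 7}) = 4
G(10) = mex({0, 1, 3, 4, 5, 7}) = 2
G(11) = mex({0, 1, 2, 3, 4, 5}) = 6
G(12) = mex({0, 1, 2, 3, 5, 6, 7}) = 4
G(13) = mex({0, 2, 3, 4, 6, 7}) = 1
G(14) = mex({0, 1, 4, 5, 6, 7}) = 2
G(15) = mex({0, 1, 2, 3, 4, 5, 6}) = 7
G(16) = mex({0, 2, 3, 5, 6, 7}) = 1
G(17) = mex({0, 1, 2, 3, 5, 6, 7}) = 4
G(18) = mex({0, 1, 2, 4, 5, 6}) = 3
G(19) = mex({0, 1, 3, 4, 5, 7}) = 2
G(20) = mex({0, 2, 3, 4, 5, 6, 7}) = 1
G(21) = mex({0, 1, 2, 3, 5, 6, 7}) = 4
G(22) = mex({0, 1, 2, 3, 4, 5, 7}) = 6
G(23) = mex({0, 1, 2, 3, 4, 5, 6}) = 7
G(24) = mex({0, 1, 2, 3, 5, 6, 7}) = 4
G(25) = mex({0, 2, 3, 4, 6, 7}) = 1
G(26) = mex({0, 1, 3, 4, 5, 6, 7}) = 2
G(27) = mex({0, 1, 2, 3, 4, 5, 6, 7}) = 8
G(28) = mex({0, 1, 2, 3, 4, 6, 7, 8}) = 5
G(29) = mex({0, 1, 2, 3, 5, 6, 7, 8, 9}) = 4
G(30) = mex({0, 1, 2, 3, 4, 5, 6, 9, 10}) = 7
G(31) = mex({0, 1, 3, 4, 5, 7, 10, 11}) = 2
G(32) = mex({0, 2, 3, 4, 5, 6, 7, 9, 11}) = 1
G(33) = mex({0, 1, 2, 3, 4, 5, 6, 7, 9, 12}) = 8
G(34) = mex({0, 1, 2, 3, 4, 5, 7, 8, 11, 12}) = 6
G(35) = mex({0, 1, 2, 3, 4, 5, 6, 8, 9, 10, 11}) = 7
Therefore G(35) = 7.

7


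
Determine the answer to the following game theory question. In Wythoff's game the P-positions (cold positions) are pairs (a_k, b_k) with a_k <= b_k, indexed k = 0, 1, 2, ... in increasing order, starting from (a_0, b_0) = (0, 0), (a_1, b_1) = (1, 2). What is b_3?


By Wythoff's theorem, a_k = floor(k * phi) and b_k = floor(k * phi^2) = a_k + k, where phi = (1 + sqrt(5))/2 is the golden ratio.
phi = (1 + sqrt(5))/2 = 1.618034
phi^2 = phi + 1 = 2.618034
k = 3
k * phi^2 = 3 * 2.618034 = 7.854102
b_3 = floor(k * phi^2) = 7 (check: a_3 + k = 4 + 3 = 7)

7


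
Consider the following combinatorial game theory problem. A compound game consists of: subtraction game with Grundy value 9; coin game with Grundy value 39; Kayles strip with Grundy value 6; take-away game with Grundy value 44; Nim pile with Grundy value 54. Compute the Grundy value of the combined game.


By the Sprague-Grundy theorem, the Grundy value of a sum of games is the XOR of individual Grundy values.
subtraction game: Grundy value = 9. Running XOR: 0 XOR 9 = 9
coin game: Grundy value = 39. Running XOR: 9 XOR 39 = 46
Kayles strip: Grundy value = 6. Running XOR: 46 XOR 6 = 40
take-away game: Grundy value = 44. Running XOR: 40 XOR 44 = 4
Nim pile: Grundy value = 54. Running XOR: 4 XOR 54 = 50
The combined Grundy value is 50.

50


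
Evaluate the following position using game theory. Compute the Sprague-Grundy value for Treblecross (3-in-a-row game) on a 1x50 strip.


Treblecross: place X on empty cells; 3-in-a-row wins.
Playing within two cells of an existing X lets the opponent win at once, so sensible play treats the cells i-2..i+2 around each X as dead. The player left with no safe cell loses, so this is a normal-play take-away game on strips of safe cells.
Placing X at cell i (0-indexed) of a strip of k safe cells leaves independent strips of sizes max(0, i-2) and max(0, k-i-3). Hence G(k) = mex{ G(max(0,i-2)) XOR G(max(0,k-i-3)) : 0 <= i < k }, with G(0) = 0.
G(1): splits (0,0):0^0=0 -> mex({0}) = 1
G(2): splits (0,0):0^0=0 -> mex({0}) = 1
G(3): splits (0,0):0^0=0 -> mex({0}) = 1
G(4): splits (0,1):0^1=1 (0,0):0^0=0 -> mex({0, 1}) = 2
G(5): splits (0,2):0^1=1 (0,1):0^1=1 (0,0):0^0=0 -> mex({0, 1}) = 2
G(6) = mex({1}) = 0
G(7) = mex({0, 1, 2}) = 3
G(8) = mex({0, 1, 2}) = 3
G(9) = mex({0, 2}) = 1
G(10) = mex({0, 2, 3}) = 1
G(11) = mex({0, 3}) = 1
G(12) = mex({1, 3}) = 0
G(13) = mex({0, 1, 2, 3}) = 4
G(14) = mex({0, 1, 2}) = 3
G(15) = mex({0, 1, 2}) = 3
G(16) = mex({0, 1, 2, 4}) = 3
G(17) = mex({0, 1, 3, 4}) = 2
G(18) = mex({0, 1, 3, 4}) = 2
G(19) = mex({0, 1, 3, 5}) = 2
G(20) = mex({0, 1, 2, 3, 5}) = 4
G(21) = mex({0, 1, 2, 3, 5}) = 4
G(22) = mex({1, 2, 6}) = 0
G(23) = mex({0, 1, 2, 3, 4, 6}) = 5
G(24) = mex({0, 1, 2, 3, 4}) = 5
G(25) = mex({0, 1, 3, 4, 7}) = 2
G(26) = mex({0, 1, 3, 4, 5, 7}) = 2
G(27) = mex({0, 1, 3, 5}) = 2
G(28) = mex({0, 1, 2, 5}) = 3
G(29) = mex({0, 1, 2, 4, 5, 6}) = 3
G(30) = mex({1, 2, 4, 6}) = 0
G(31) = mex({0, 1, 2, 3, 4, 6}) = 5
G(32) = mex({1, 2, 3, 4, 7}) = 0
G(33) = mex({0, 3, 7}) = 1
G(34) = mex({0, 2, 3, 5, 7}) = 1
G(35) = mex({0, 2, 3, 5, 6}) = 1
G(36) = mex({0, 1, 2, 5, 6}) = 3
G(37) = mex({0, 1, 2, 4, 5, 6}) = 3
G(38) = mex({0, 1, 2, 4}) = 3
G(39) = mex({0, 1, 2, 3, 4, 7}) = 5
G(40) = mex({0, 1, 2, 3, 4, 5, 7}) = 6
G(41) = mex({0, 1, 2, 3, 5, 7}) = 4
G(42) = mex({0, 1, 2, 3, 5, 6, 7}) = 4
G(43) = mex({0, 2, 3, 5, 6}) = 1
G(44) = mex({1, 2, 3, 4, 5, 6}) = 0
G(45) = mex({0, 1, 2, 3, 4, 6, 7}) = 5
G(46) = mex({0, 1, 2, 3, 4, 7}) = 5
G(47) = mex({0, 1, 2, 3, 4, 5, 7}) = 6
G(48) = mex({0, 1, 2, 3, 4, 5, 7}) = 6
G(49) = mex({0, 1, 3, 4, 5, 7}) = 2
G(50) = mex({0, 1, 2, 3, 4, 5, 6}) = 7
Therefore G(50) = 7.

7


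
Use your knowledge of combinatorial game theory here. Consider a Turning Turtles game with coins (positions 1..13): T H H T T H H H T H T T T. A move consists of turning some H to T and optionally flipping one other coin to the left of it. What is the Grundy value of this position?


Coins: T H H T T H H H T H T T T
Key fact: a single head at position k behaves exactly like a Nim heap of size k (turning it to T and optionally flipping a coin at j < k corresponds to moving the heap from k to j, or to 0), and heads combine as a disjunctive sum (two heads at the same place would cancel, matching j XOR j = 0). So the Nim-value is the XOR of the 1-indexed positions of the heads.
Face-up positions (1-indexed): [2, 3, 6, 7, 8, 10]
XOR 0 with 2: 0 XOR 2 = 2
XOR 2 with 3: 2 XOR 3 = 1
XOR 1 with 6: 1 XOR 6 = 7
XOR 7 with 7: 7 XOR 7 = 0
XOR 0 with 8: 0 XOR 8 = 8
XOR 8 with 10: 8 XOR 10 = 2
Nim-value = 2

2


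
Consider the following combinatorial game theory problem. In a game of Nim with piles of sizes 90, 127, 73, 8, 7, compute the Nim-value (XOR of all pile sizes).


We need the XOR (exclusive or) of all pile sizes.
After XOR-ing pile 1 (size 90): 0 XOR 90 = 90
After XOR-ing pile 2 (size 127): 90 XOR 127 = 37
After XOR-ing pile 3 (size 73): 37 XOR 73 = 108
After XOR-ing pile 4 (size 8): 108 XOR 8 = 100
After XOR-ing pile 5 (size 7): 100 XOR 7 = 99
The Nim-value of this position is 99.

99


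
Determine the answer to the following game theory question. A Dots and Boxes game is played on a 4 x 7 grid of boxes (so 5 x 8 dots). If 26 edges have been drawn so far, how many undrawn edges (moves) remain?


Grid: 4 x 7 boxes, i.e. 5 rows and 8 columns of dots.
Horizontal edges: (rows + 1) * cols = 5 * 7 = 35
Vertical edges: rows * (cols + 1) = 4 * 8 = 32
Total edges: 35 + 32 = 67
Edges drawn: 26
Remaining: 67 - 26 = 41

41


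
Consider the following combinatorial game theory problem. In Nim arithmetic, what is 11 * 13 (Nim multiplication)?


Nim multiplication is bilinear over XOR: (u XOR v) * w = (u*w) XOR (v*w).
So we split each operand into its bit components and XOR the pairwise Nim products.
11 = 1 + 2 + 8 (as XOR of powers of 2).
13 = 1 + 4 + 8 (as XOR of powers of 2).
Using the standard Nim-product table on single bits:
  2*2 = 3,   2*4 = 8,   2*8 = 12,
  4*4 = 6,   4*8 = 11,  8*8 = 13,
and  1*x = x (identity), k*l = l*k (commutative).
Pairwise Nim products:
  1 * 1 = 1
  1 * 4 = 4
  1 * 8 = 8
  2 * 1 = 2
  2 * 4 = 8
  2 * 8 = 12
  8 * 1 = 8
  8 * 4 = 11
  8 * 8 = 13
XOR them: 1 XOR 4 XOR 8 XOR 2 XOR 8 XOR 12 XOR 8 XOR 11 XOR 13 = 5.
Result: 11 * 13 = 5 (in Nim).

5


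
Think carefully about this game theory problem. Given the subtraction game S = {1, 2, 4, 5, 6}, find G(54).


The subtraction set is S = {1, 2, 4, 5, 6}.
G(k) = mex{ G(k - s) : s in S, s <= k }. We compute iteratively: G(0) = 0.
G(1) = mex({0}) = 1
G(2) = mex({0, 1}) = 2
G(3) = mex({1, 2}) = 0
G(4) = mex({0, 2}) = 1
G(5) = mex({0, 1}) = 2
G(6) = mex({0, 1, 2}) = 3
G(7) = mex({0, 1, 2, 3}) = 4
G(8) = mex({0, 1, 2, 3, 4}) = 5
G(9) = mex({0, 1, 2, 4, 5}) = 3
G(10) = mex({1, 2, 3, 5}) = 0
G(11) = mex({0, 2, 3, 4}) = 1
G(12) = mex({0, 1, 3, 4, 5}) = 2
G(13) = mex({1, 2, 3, 4, 5}) = 0
G(14) = mex({0, 2, 3, 5}) = 1
G(15) = mex({0, 1, 3}) = 2
Observe that G(10)..G(15) = 0, 1, 2, 0, 1, 2 repeats G(0)..G(5) = 0, 1, 2, 0, 1, 2.
For k >= max(S) = 6, G(k) is determined by the previous 6 values G(k-6)..G(k-1); a window of 6 consecutive values has recurred shifted by 10, so by induction G(k + 10) = G(k) for all k >= 0: the sequence is periodic from the start with period 10.
One period: G(0..9) = 0, 1, 2, 0, 1, 2, 3, 4, 5, 3.
54 mod 10 = 4, so G(54) = G(4) = 1.

1


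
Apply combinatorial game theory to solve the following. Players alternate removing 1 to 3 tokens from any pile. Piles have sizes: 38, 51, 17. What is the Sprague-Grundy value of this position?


Subtraction set: {1, 2, 3}
For this subtraction set, G(n) = n mod 4 (period = max + 1 = 4).
Pile 1 (size 38): G(38) = 38 mod 4 = 2
Pile 2 (size 51): G(51) = 51 mod 4 = 3
Pile 3 (size 17): G(17) = 17 mod 4 = 1
Total Grundy value = XOR of all: 2 XOR 3 XOR 1 = 0

0


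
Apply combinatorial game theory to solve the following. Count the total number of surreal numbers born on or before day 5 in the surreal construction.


Day 0: {|} = 0 is born. Count = 1.
Day n: the number of surreal numbers born by day n is 2^(n+1) - 1.
By day 0: 2^1 - 1 = 1
By day 1: 2^2 - 1 = 3
By day 2: 2^3 - 1 = 7
By day 3: 2^4 - 1 = 15
By day 4: 2^5 - 1 = 31
By day 5: 2^6 - 1 = 63
By day 5: 63 surreal numbers.

63


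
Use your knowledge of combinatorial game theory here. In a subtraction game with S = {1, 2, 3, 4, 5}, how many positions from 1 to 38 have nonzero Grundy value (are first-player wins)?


Subtraction set S = {1, 2, 3, 4, 5}, so G(n) = n mod 6.
G(n) = 0 when n is a multiple of 6.
Multiples of 6 in [1, 38]: 6
N-positions (nonzero Grundy) = 38 - 6 = 32

32


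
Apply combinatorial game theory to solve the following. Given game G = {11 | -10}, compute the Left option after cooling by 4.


Original game: {11 | -10} (a switch {a | b} with a > b).
Cooling by t (for t below the temperature (a - b)/2 = 21/2) taxes each move by t: {a | b} cooled by t is {a - t | b + t}.
Cooling amount: t = 4
Cooled Left option: 11 - 4 = 7
Cooled Right option: -10 + 4 = -6
Cooled game: {7 | -6}
Left option = 7

7


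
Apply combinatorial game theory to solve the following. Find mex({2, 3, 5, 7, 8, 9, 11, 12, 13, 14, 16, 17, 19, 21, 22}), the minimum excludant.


Set = {2, 3, 5, 7, 8, 9, 11, 12, 13, 14, 16, 17, 19, 21, 22}
0 is NOT in the set. This is the mex.
mex = 0

0


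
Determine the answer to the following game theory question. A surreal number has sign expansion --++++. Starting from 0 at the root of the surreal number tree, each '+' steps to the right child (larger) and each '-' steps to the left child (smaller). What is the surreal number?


Sign expansion: --++++
Rule: track bounds (lo, hi), initially (-inf, +inf). On '+', the current value becomes lo and we move to the simplest number in (value, hi): value + 1 if hi = +inf, otherwise the midpoint (value + hi)/2. On '-', the current value becomes hi and we move to value - 1 if lo = -inf, otherwise the midpoint (lo + value)/2.
Start at 0.
Step 1: sign = -, move left. Bounds: (-inf, 0). Value = -1
Step 2: sign = -, move left. Bounds: (-inf, -1). Value = -2
Step 3: sign = +, move right. Bounds: (-2, -1). Value = -3/2
Step 4: sign = +, move right. Bounds: (-3/2, -1). Value = -5/4
Step 5: sign = +, move right. Bounds: (-5/4, -1). Value = -9/8
Step 6: sign = +, move right. Bounds: (-9/8, -1). Value = -17/16
The surreal number with sign expansion --++++ is -17/16.

-17/16


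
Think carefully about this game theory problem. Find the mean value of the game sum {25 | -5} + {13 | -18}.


G1 = {25 | -5}, G2 = {13 | -18}
Each is a switch {a | b} with numbers a > b; its mean value is (a + b)/2, and mean value is additive over game sums: m(G1 + G2) = m(G1) + m(G2).
Mean of G1 = (25 + (-5))/2 = 20/2 = 10
Mean of G2 = (13 + (-18))/2 = -5/2 = -5/2
Mean of G1 + G2 = 10 + -5/2 = 15/2

15/2


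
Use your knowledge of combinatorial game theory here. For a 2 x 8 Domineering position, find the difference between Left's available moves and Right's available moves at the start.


Board is 2 x 8 (rows x cols).
Left (vertical) placements: (rows-1) * cols = 1 * 8 = 8
Right (horizontal) placements: rows * (cols-1) = 2 * 7 = 14
Advantage = Left - Right = 8 - 14 = -6

-6


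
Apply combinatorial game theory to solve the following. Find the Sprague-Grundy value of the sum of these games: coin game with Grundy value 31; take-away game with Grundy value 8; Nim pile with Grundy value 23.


By the Sprague-Grundy theorem, the Grundy value of a sum of games is the XOR of individual Grundy values.
coin game: Grundy value = 31. Running XOR: 0 XOR 31 = 31
take-away game: Grundy value = 8. Running XOR: 31 XOR 8 = 23
Nim pile: Grundy value = 23. Running XOR: 23 XOR 23 = 0
The combined Grundy value is 0.

0


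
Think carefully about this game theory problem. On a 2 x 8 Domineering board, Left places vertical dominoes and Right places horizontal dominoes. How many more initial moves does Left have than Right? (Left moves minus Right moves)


Board is 2 x 8 (rows x cols).
Left (vertical) placements: (rows-1) * cols = 1 * 8 = 8
Right (horizontal) placements: rows * (cols-1) = 2 * 7 = 14
Advantage = Left - Right = 8 - 14 = -6

-6


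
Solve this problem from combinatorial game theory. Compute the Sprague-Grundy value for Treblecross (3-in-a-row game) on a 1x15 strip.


Treblecross: place X on empty cells; 3-in-a-row wins.
Playing within two cells of an existing X lets the opponent win at once, so sensible play treats the cells i-2..i+2 around each X as dead. The player left with no safe cell loses, so this is a normal-play take-away game on strips of safe cells.
Placing X at cell i (0-indexed) of a strip of k safe cells leaves independent strips of sizes max(0, i-2) and max(0, k-i-3). Hence G(k) = mex{ G(max(0,i-2)) XOR G(max(0,k-i-3)) : 0 <= i < k }, with G(0) = 0.
G(1): splits (0,0):0^0=0 -> mex({0}) = 1
G(2): splits (0,0):0^0=0 -> mex({0}) = 1
G(3): splits (0,0):0^0=0 -> mex({0}) = 1
G(4): splits (0,1):0^1=1 (0,0):0^0=0 -> mex({0, 1}) = 2
G(5): splits (0,2):0^1=1 (0,1):0^1=1 (0,0):0^0=0 -> mex({0, 1}) = 2
G(6) = mex({1}) = 0
G(7) = mex({0, 1, 2}) = 3
G(8) = mex({0, 1, 2}) = 3
G(9) = mex({0, 2}) = 1
G(10) = mex({0, 2, 3}) = 1
G(11) = mex({0, 3}) = 1
G(12) = mex({1, 3}) = 0
G(13) = mex({0, 1, 2, 3}) = 4
G(14) = mex({0, 1, 2}) = 3
G(15) = mex({0, 1, 2}) = 3
Therefore G(15) = 3.

3


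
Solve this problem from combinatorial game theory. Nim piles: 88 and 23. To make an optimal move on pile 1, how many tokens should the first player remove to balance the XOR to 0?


Piles: 88 and 23
Current XOR: 88 XOR 23 = 79 (non-zero, so this is an N-position).
To make the XOR zero, we need to find a move that balances the piles.
For pile 1 (size 88): target = 88 XOR 79 = 23
We reduce pile 1 from 88 to 23.
Tokens removed: 88 - 23 = 65
Verification: 23 XOR 23 = 0

65


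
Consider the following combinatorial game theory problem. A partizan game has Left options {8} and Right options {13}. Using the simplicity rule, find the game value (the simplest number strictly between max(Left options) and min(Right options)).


Left options: {8}, max = 8
Right options: {13}, min = 13
All options are numbers and max(Left) < min(Right), so by the simplicity theorem the value is the simplest (earliest-born) number strictly between 8 and 13.
Integers 9 through 12 all lie strictly between 8 and 13.
Among integers, the simplest (lowest birthday = smallest |n|; 0 is born on day 0, +-n on day n) is 9.
No non-integer in the interval can be simpler: if x is a non-integer in the interval, then floor(x) or ceil(x) also lies in the interval (the interval contains an integer), and both are proper prefixes of x's sign expansion, i.e. born earlier. So the game value is 9.
Game value = 9

9


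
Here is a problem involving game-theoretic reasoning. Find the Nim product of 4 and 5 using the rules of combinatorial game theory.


Nim multiplication is bilinear over XOR: (u XOR v) * w = (u*w) XOR (v*w).
So we split each operand into its bit components and XOR the pairwise Nim products.
4 = 4 (as XOR of powers of 2).
5 = 1 + 4 (as XOR of powers of 2).
Using the standard Nim-product table on single bits:
  2*2 = 3,   2*4 = 8,   2*8 = 12,
  4*4 = 6,   4*8 = 11,  8*8 = 13,
and  1*x = x (identity), k*l = l*k (commutative).
Pairwise Nim products:
  4 * 1 = 4
  4 * 4 = 6
XOR them: 4 XOR 6 = 2.
Result: 4 * 5 = 2 (in Nim).

2


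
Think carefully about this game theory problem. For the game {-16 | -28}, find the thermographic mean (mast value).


Game = {-16 | -28}, a switch {a | b} with numbers a > b.
Its thermograph has left wall a - t and right wall b + t, which meet at t = (a - b)/2, where both equal (a + b)/2. So the mast (mean value) is at (a + b)/2.
Mean = (-16 + (-28))/2 = -44/2 = -22

-22


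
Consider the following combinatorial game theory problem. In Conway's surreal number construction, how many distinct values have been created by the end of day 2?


Day 0: {|} = 0 is born. Count = 1.
Day n: the number of surreal numbers born by day n is 2^(n+1) - 1.
By day 0: 2^1 - 1 = 1
By day 1: 2^2 - 1 = 3
By day 2: 2^3 - 1 = 7
By day 2: 7 surreal numbers.

7


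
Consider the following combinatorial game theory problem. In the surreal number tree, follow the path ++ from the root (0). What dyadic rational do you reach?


Sign expansion: ++
Rule: track bounds (lo, hi), initially (-inf, +inf). On '+', the current value becomes lo and we move to the simplest number in (value, hi): value + 1 if hi = +inf, otherwise the midpoint (value + hi)/2. On '-', the current value becomes hi and we move to value - 1 if lo = -inf, otherwise the midpoint (lo + value)/2.
Start at 0.
Step 1: sign = +, move right. Bounds: (0, +inf). Value = 1
Step 2: sign = +, move right. Bounds: (1, +inf). Value = 2
The surreal number with sign expansion ++ is 2.

2


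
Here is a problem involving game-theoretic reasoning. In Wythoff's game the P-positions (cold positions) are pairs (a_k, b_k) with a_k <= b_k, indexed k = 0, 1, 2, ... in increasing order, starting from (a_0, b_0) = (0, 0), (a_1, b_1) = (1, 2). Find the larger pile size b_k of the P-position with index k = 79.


By Wythoff's theorem, a_k = floor(k * phi) and b_k = floor(k * phi^2) = a_k + k, where phi = (1 + sqrt(5))/2 is the golden ratio.
phi = (1 + sqrt(5))/2 = 1.618034
phi^2 = phi + 1 = 2.618034
k = 79
k * phi^2 = 79 * 2.618034 = 206.824685
b_79 = floor(k * phi^2) = 206 (check: a_79 + k = 127 + 79 = 206)

206


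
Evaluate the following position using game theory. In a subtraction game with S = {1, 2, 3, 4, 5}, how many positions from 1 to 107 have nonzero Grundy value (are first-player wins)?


Subtraction set S = {1, 2, 3, 4, 5}, so G(n) = n mod 6.
G(n) = 0 when n is a multiple of 6.
Multiples of 6 in [1, 107]: 17
N-positions (nonzero Grundy) = 107 - 17 = 90

90


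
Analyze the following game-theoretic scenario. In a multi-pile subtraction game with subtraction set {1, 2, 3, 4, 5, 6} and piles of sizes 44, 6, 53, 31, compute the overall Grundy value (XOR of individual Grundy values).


Subtraction set: {1, 2, 3, 4, 5, 6}
For this subtraction set, G(n) = n mod 7 (period = max + 1 = 7).
Pile 1 (size 44): G(44) = 44 mod 7 = 2
Pile 2 (size 6): G(6) = 6 mod 7 = 6
Pile 3 (size 53): G(53) = 53 mod 7 = 4
Pile 4 (size 31): G(31) = 31 mod 7 = 3
Total Grundy value = XOR of all: 2 XOR 6 XOR 4 XOR 3 = 3

3


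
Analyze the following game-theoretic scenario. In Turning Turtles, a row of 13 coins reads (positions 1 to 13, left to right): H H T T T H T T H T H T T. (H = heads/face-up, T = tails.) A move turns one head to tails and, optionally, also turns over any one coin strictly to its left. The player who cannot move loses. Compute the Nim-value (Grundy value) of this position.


Coins: H H T T T H T T H T H T T
Key fact: a single head at position k behaves exactly like a Nim heap of size k (turning it to T and optionally flipping a coin at j < k corresponds to moving the heap from k to j, or to 0), and heads combine as a disjunctive sum (two heads at the same place would cancel, matching j XOR j = 0). So the Nim-value is the XOR of the 1-indexed positions of the heads.
Face-up positions (1-indexed): [1, 2, 6, 9, 11]
XOR 0 with 1: 0 XOR 1 = 1
XOR 1 with 2: 1 XOR 2 = 3
XOR 3 with 6: 3 XOR 6 = 5
XOR 5 with 9: 5 XOR 9 = 12
XOR 12 with 11: 12 XOR 11 = 7
Nim-value = 7

7


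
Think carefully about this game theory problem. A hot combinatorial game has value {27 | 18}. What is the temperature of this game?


The game is {27 | 18}, a switch {a | b} with numbers a > b.
Cooling {a | b} by t gives {a - t | b + t}, which stops being hot when a - t = b + t, i.e. at t = (a - b)/2. So the temperature of a switch is (a - b)/2.
Temperature = (Left option - Right option) / 2
= (27 - (18)) / 2
= 9 / 2
= 9/2

9/2


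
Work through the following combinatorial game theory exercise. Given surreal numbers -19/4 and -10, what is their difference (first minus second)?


x = -19/4, y = -10
Converting to common denominator: 4
x = -19/4, y = -40/4
x - y = -19/4 - -10 = 21/4

21/4


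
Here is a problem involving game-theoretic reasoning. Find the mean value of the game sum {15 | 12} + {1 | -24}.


G1 = {15 | 12}, G2 = {1 | -24}
Each is a switch {a | b} with numbers a > b; its mean value is (a + b)/2, and mean value is additive over game sums: m(G1 + G2) = m(G1) + m(G2).
Mean of G1 = (15 + (12))/2 = 27/2 = 27/2
Mean of G2 = (1 + (-24))/2 = -23/2 = -23/2
Mean of G1 + G2 = 27/2 + -23/2 = 2

2
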